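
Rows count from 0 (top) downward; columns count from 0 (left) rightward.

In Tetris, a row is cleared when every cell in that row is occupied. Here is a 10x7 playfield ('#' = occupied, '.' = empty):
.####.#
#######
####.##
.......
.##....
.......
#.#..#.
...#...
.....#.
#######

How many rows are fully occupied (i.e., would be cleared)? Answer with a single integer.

Check each row:
  row 0: 2 empty cells -> not full
  row 1: 0 empty cells -> FULL (clear)
  row 2: 1 empty cell -> not full
  row 3: 7 empty cells -> not full
  row 4: 5 empty cells -> not full
  row 5: 7 empty cells -> not full
  row 6: 4 empty cells -> not full
  row 7: 6 empty cells -> not full
  row 8: 6 empty cells -> not full
  row 9: 0 empty cells -> FULL (clear)
Total rows cleared: 2

Answer: 2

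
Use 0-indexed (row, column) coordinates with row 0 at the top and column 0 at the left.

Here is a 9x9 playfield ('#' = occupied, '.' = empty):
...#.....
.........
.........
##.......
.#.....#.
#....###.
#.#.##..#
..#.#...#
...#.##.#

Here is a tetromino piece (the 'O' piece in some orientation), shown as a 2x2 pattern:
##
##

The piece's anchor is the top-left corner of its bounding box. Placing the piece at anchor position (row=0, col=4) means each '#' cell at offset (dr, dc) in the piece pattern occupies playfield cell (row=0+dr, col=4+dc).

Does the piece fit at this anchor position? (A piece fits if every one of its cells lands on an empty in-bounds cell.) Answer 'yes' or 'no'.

Answer: yes

Derivation:
Check each piece cell at anchor (0, 4):
  offset (0,0) -> (0,4): empty -> OK
  offset (0,1) -> (0,5): empty -> OK
  offset (1,0) -> (1,4): empty -> OK
  offset (1,1) -> (1,5): empty -> OK
All cells valid: yes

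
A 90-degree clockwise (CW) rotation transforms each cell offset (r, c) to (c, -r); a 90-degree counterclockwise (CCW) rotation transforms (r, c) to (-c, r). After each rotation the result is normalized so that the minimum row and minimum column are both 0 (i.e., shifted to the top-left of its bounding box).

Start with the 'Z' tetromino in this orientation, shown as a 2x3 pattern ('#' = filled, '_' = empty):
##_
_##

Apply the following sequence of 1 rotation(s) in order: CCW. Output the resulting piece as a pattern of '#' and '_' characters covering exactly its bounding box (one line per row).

Answer: _#
##
#_

Derivation:
Start:
##_
_##
After rotation 1 (CCW):
_#
##
#_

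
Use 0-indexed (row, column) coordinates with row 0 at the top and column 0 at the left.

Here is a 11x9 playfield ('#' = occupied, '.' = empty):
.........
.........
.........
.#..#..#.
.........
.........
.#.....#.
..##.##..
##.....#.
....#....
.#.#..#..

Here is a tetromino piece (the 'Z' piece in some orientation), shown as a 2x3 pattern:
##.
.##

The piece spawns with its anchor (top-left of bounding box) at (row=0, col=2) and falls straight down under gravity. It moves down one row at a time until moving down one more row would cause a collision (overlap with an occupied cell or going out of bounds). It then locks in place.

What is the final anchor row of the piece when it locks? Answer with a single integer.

Answer: 1

Derivation:
Spawn at (row=0, col=2). Try each row:
  row 0: fits
  row 1: fits
  row 2: blocked -> lock at row 1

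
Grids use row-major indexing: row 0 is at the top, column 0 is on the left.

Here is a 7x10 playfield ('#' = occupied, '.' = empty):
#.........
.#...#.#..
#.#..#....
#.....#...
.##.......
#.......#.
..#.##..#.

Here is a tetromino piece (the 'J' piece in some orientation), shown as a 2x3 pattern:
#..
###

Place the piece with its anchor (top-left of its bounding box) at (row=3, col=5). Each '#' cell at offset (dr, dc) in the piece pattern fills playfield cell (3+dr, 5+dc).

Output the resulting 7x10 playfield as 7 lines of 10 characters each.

Answer: #.........
.#...#.#..
#.#..#....
#....##...
.##..###..
#.......#.
..#.##..#.

Derivation:
Fill (3+0,5+0) = (3,5)
Fill (3+1,5+0) = (4,5)
Fill (3+1,5+1) = (4,6)
Fill (3+1,5+2) = (4,7)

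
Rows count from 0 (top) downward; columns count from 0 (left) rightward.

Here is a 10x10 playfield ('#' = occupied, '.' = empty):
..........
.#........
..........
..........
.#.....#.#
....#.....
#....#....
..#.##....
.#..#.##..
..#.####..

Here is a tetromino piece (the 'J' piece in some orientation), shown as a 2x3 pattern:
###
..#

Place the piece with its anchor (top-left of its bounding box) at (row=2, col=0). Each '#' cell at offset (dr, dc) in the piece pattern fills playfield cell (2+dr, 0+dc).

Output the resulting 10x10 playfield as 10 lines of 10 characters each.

Answer: ..........
.#........
###.......
..#.......
.#.....#.#
....#.....
#....#....
..#.##....
.#..#.##..
..#.####..

Derivation:
Fill (2+0,0+0) = (2,0)
Fill (2+0,0+1) = (2,1)
Fill (2+0,0+2) = (2,2)
Fill (2+1,0+2) = (3,2)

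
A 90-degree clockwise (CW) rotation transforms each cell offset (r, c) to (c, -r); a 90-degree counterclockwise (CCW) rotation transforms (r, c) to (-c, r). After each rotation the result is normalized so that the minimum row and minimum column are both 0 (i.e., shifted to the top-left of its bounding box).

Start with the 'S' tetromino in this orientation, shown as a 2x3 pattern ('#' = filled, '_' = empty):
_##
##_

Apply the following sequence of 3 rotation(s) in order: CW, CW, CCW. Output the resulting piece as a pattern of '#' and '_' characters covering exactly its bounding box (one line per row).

Start:
_##
##_
After rotation 1 (CW):
#_
##
_#
After rotation 2 (CW):
_##
##_
After rotation 3 (CCW):
#_
##
_#

Answer: #_
##
_#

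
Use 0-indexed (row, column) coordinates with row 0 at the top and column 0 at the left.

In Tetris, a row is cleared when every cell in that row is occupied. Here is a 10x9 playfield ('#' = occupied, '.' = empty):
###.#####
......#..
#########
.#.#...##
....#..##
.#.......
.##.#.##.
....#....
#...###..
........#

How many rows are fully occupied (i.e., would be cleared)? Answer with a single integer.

Answer: 1

Derivation:
Check each row:
  row 0: 1 empty cell -> not full
  row 1: 8 empty cells -> not full
  row 2: 0 empty cells -> FULL (clear)
  row 3: 5 empty cells -> not full
  row 4: 6 empty cells -> not full
  row 5: 8 empty cells -> not full
  row 6: 4 empty cells -> not full
  row 7: 8 empty cells -> not full
  row 8: 5 empty cells -> not full
  row 9: 8 empty cells -> not full
Total rows cleared: 1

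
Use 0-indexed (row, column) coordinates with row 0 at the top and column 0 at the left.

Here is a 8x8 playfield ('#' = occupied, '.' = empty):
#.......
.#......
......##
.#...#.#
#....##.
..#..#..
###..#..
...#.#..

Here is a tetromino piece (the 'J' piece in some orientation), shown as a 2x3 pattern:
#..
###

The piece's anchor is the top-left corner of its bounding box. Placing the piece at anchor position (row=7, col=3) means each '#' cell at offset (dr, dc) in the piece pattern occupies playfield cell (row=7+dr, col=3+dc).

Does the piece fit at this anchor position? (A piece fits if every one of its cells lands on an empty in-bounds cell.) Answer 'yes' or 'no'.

Check each piece cell at anchor (7, 3):
  offset (0,0) -> (7,3): occupied ('#') -> FAIL
  offset (1,0) -> (8,3): out of bounds -> FAIL
  offset (1,1) -> (8,4): out of bounds -> FAIL
  offset (1,2) -> (8,5): out of bounds -> FAIL
All cells valid: no

Answer: no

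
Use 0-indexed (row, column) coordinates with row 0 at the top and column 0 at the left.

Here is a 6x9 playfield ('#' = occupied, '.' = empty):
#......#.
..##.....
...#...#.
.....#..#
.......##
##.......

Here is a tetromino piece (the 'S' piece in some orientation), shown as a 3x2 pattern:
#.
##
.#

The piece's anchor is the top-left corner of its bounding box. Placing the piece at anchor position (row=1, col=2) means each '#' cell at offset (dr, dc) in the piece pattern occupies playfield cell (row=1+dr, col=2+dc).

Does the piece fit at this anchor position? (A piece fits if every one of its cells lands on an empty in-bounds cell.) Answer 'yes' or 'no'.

Check each piece cell at anchor (1, 2):
  offset (0,0) -> (1,2): occupied ('#') -> FAIL
  offset (1,0) -> (2,2): empty -> OK
  offset (1,1) -> (2,3): occupied ('#') -> FAIL
  offset (2,1) -> (3,3): empty -> OK
All cells valid: no

Answer: no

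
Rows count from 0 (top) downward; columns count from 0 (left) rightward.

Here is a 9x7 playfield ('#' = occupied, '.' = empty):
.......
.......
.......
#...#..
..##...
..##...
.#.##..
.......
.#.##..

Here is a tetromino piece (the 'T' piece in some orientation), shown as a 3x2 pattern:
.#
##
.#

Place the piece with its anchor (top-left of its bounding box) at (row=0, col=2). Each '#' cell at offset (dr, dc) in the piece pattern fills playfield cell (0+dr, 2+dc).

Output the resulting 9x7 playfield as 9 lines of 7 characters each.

Answer: ...#...
..##...
...#...
#...#..
..##...
..##...
.#.##..
.......
.#.##..

Derivation:
Fill (0+0,2+1) = (0,3)
Fill (0+1,2+0) = (1,2)
Fill (0+1,2+1) = (1,3)
Fill (0+2,2+1) = (2,3)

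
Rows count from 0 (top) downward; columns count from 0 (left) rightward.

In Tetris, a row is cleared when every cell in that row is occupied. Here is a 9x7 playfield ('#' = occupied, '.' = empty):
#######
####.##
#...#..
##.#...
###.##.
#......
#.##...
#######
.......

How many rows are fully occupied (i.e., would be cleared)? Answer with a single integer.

Answer: 2

Derivation:
Check each row:
  row 0: 0 empty cells -> FULL (clear)
  row 1: 1 empty cell -> not full
  row 2: 5 empty cells -> not full
  row 3: 4 empty cells -> not full
  row 4: 2 empty cells -> not full
  row 5: 6 empty cells -> not full
  row 6: 4 empty cells -> not full
  row 7: 0 empty cells -> FULL (clear)
  row 8: 7 empty cells -> not full
Total rows cleared: 2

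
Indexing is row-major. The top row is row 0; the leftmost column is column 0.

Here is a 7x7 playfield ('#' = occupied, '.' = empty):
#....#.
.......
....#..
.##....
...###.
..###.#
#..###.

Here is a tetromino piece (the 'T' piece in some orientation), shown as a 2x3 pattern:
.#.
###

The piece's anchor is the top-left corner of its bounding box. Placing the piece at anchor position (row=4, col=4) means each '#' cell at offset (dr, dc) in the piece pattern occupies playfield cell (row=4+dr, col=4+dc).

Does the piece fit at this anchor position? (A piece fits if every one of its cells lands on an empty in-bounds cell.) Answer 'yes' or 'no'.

Answer: no

Derivation:
Check each piece cell at anchor (4, 4):
  offset (0,1) -> (4,5): occupied ('#') -> FAIL
  offset (1,0) -> (5,4): occupied ('#') -> FAIL
  offset (1,1) -> (5,5): empty -> OK
  offset (1,2) -> (5,6): occupied ('#') -> FAIL
All cells valid: no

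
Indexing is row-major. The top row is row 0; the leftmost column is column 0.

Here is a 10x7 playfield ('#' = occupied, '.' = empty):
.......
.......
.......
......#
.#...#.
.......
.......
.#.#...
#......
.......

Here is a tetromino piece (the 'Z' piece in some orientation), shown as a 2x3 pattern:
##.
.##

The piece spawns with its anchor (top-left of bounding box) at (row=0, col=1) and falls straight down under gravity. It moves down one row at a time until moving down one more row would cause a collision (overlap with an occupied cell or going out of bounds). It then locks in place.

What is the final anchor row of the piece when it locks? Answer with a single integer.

Answer: 3

Derivation:
Spawn at (row=0, col=1). Try each row:
  row 0: fits
  row 1: fits
  row 2: fits
  row 3: fits
  row 4: blocked -> lock at row 3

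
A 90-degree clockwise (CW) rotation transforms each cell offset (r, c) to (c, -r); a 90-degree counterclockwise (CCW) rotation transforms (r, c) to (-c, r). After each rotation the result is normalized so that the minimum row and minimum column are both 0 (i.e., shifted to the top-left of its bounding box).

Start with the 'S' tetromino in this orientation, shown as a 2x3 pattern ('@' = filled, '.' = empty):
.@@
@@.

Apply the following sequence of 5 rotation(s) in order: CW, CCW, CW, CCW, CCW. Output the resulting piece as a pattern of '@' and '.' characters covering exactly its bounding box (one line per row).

Answer: @.
@@
.@

Derivation:
Start:
.@@
@@.
After rotation 1 (CW):
@.
@@
.@
After rotation 2 (CCW):
.@@
@@.
After rotation 3 (CW):
@.
@@
.@
After rotation 4 (CCW):
.@@
@@.
After rotation 5 (CCW):
@.
@@
.@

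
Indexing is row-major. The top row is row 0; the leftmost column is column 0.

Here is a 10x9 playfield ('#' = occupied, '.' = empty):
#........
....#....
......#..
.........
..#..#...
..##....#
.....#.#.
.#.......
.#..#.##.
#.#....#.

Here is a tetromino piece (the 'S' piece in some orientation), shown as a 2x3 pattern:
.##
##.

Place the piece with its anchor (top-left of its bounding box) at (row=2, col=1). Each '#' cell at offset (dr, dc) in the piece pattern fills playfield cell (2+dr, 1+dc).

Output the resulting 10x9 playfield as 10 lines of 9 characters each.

Answer: #........
....#....
..##..#..
.##......
..#..#...
..##....#
.....#.#.
.#.......
.#..#.##.
#.#....#.

Derivation:
Fill (2+0,1+1) = (2,2)
Fill (2+0,1+2) = (2,3)
Fill (2+1,1+0) = (3,1)
Fill (2+1,1+1) = (3,2)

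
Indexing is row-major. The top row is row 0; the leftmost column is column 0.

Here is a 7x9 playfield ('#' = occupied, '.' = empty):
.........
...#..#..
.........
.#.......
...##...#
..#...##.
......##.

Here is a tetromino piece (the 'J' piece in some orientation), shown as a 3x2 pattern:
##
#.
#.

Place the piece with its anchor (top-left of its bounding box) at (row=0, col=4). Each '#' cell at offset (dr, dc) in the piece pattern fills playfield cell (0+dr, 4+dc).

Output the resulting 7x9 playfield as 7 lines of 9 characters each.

Answer: ....##...
...##.#..
....#....
.#.......
...##...#
..#...##.
......##.

Derivation:
Fill (0+0,4+0) = (0,4)
Fill (0+0,4+1) = (0,5)
Fill (0+1,4+0) = (1,4)
Fill (0+2,4+0) = (2,4)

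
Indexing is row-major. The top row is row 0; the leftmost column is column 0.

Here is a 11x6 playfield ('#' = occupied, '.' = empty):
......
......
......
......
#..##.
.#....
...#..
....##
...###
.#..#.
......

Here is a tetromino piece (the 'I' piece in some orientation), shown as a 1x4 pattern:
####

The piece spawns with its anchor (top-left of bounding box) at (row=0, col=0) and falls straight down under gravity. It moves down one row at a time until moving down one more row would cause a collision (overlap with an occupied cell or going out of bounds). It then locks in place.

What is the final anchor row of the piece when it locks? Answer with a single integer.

Answer: 3

Derivation:
Spawn at (row=0, col=0). Try each row:
  row 0: fits
  row 1: fits
  row 2: fits
  row 3: fits
  row 4: blocked -> lock at row 3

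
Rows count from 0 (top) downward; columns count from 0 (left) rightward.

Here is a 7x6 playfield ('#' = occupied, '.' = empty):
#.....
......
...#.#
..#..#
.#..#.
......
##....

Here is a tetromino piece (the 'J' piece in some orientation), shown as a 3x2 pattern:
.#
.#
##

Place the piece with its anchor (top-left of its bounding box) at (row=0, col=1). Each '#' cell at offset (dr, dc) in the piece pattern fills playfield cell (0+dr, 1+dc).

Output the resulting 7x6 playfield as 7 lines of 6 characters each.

Answer: #.#...
..#...
.###.#
..#..#
.#..#.
......
##....

Derivation:
Fill (0+0,1+1) = (0,2)
Fill (0+1,1+1) = (1,2)
Fill (0+2,1+0) = (2,1)
Fill (0+2,1+1) = (2,2)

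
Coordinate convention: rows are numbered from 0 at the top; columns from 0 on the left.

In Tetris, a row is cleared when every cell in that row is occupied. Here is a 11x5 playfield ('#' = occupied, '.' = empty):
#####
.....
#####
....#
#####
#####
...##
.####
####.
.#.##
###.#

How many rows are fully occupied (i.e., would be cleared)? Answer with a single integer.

Answer: 4

Derivation:
Check each row:
  row 0: 0 empty cells -> FULL (clear)
  row 1: 5 empty cells -> not full
  row 2: 0 empty cells -> FULL (clear)
  row 3: 4 empty cells -> not full
  row 4: 0 empty cells -> FULL (clear)
  row 5: 0 empty cells -> FULL (clear)
  row 6: 3 empty cells -> not full
  row 7: 1 empty cell -> not full
  row 8: 1 empty cell -> not full
  row 9: 2 empty cells -> not full
  row 10: 1 empty cell -> not full
Total rows cleared: 4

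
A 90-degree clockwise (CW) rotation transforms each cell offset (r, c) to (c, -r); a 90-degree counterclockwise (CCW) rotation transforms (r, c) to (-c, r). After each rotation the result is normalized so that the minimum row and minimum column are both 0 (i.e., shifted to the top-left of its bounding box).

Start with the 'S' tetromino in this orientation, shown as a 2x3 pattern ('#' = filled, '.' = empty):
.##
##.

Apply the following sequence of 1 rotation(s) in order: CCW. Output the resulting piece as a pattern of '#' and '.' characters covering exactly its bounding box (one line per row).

Start:
.##
##.
After rotation 1 (CCW):
#.
##
.#

Answer: #.
##
.#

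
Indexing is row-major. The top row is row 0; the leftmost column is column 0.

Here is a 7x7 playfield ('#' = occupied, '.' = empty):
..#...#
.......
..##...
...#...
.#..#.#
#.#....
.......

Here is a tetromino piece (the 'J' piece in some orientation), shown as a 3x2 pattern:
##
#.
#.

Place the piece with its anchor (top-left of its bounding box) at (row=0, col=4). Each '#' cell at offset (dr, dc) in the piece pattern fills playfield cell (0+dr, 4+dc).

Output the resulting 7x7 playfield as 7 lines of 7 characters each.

Answer: ..#.###
....#..
..###..
...#...
.#..#.#
#.#....
.......

Derivation:
Fill (0+0,4+0) = (0,4)
Fill (0+0,4+1) = (0,5)
Fill (0+1,4+0) = (1,4)
Fill (0+2,4+0) = (2,4)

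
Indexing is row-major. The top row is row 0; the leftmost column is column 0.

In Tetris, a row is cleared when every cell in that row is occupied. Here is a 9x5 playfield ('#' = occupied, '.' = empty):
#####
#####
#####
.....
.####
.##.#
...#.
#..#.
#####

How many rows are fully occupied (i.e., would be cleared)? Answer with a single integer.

Answer: 4

Derivation:
Check each row:
  row 0: 0 empty cells -> FULL (clear)
  row 1: 0 empty cells -> FULL (clear)
  row 2: 0 empty cells -> FULL (clear)
  row 3: 5 empty cells -> not full
  row 4: 1 empty cell -> not full
  row 5: 2 empty cells -> not full
  row 6: 4 empty cells -> not full
  row 7: 3 empty cells -> not full
  row 8: 0 empty cells -> FULL (clear)
Total rows cleared: 4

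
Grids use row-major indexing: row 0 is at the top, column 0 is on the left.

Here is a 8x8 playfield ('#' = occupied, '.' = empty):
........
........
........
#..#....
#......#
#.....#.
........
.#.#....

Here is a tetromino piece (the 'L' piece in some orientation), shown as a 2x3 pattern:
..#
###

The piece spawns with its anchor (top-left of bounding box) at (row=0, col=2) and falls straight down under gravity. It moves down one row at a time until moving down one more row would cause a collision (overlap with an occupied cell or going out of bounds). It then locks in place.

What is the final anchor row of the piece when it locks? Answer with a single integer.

Spawn at (row=0, col=2). Try each row:
  row 0: fits
  row 1: fits
  row 2: blocked -> lock at row 1

Answer: 1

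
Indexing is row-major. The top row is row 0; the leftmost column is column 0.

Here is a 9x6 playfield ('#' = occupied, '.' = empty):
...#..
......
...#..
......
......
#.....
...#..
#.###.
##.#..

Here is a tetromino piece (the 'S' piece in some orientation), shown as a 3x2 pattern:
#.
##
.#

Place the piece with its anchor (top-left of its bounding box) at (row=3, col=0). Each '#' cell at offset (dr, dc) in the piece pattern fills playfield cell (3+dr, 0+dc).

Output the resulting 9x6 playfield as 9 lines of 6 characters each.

Fill (3+0,0+0) = (3,0)
Fill (3+1,0+0) = (4,0)
Fill (3+1,0+1) = (4,1)
Fill (3+2,0+1) = (5,1)

Answer: ...#..
......
...#..
#.....
##....
##....
...#..
#.###.
##.#..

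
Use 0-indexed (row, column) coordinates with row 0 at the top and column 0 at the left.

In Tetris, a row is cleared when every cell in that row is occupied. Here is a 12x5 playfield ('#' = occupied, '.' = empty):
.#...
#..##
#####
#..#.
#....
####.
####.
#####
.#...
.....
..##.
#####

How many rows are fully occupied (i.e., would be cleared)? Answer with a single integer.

Answer: 3

Derivation:
Check each row:
  row 0: 4 empty cells -> not full
  row 1: 2 empty cells -> not full
  row 2: 0 empty cells -> FULL (clear)
  row 3: 3 empty cells -> not full
  row 4: 4 empty cells -> not full
  row 5: 1 empty cell -> not full
  row 6: 1 empty cell -> not full
  row 7: 0 empty cells -> FULL (clear)
  row 8: 4 empty cells -> not full
  row 9: 5 empty cells -> not full
  row 10: 3 empty cells -> not full
  row 11: 0 empty cells -> FULL (clear)
Total rows cleared: 3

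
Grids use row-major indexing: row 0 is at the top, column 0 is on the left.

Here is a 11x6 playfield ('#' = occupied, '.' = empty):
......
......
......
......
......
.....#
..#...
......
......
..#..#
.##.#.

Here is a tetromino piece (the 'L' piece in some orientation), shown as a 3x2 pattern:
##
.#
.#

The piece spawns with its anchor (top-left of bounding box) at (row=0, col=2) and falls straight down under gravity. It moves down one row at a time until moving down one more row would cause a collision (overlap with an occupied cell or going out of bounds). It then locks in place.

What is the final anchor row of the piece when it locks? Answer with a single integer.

Answer: 5

Derivation:
Spawn at (row=0, col=2). Try each row:
  row 0: fits
  row 1: fits
  row 2: fits
  row 3: fits
  row 4: fits
  row 5: fits
  row 6: blocked -> lock at row 5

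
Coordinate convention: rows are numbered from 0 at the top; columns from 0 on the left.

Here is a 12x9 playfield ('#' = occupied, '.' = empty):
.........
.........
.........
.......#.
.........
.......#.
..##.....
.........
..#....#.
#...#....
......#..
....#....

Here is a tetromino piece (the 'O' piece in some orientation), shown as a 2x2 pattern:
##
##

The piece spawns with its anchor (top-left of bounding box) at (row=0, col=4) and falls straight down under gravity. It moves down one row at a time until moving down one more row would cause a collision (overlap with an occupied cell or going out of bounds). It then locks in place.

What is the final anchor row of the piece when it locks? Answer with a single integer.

Spawn at (row=0, col=4). Try each row:
  row 0: fits
  row 1: fits
  row 2: fits
  row 3: fits
  row 4: fits
  row 5: fits
  row 6: fits
  row 7: fits
  row 8: blocked -> lock at row 7

Answer: 7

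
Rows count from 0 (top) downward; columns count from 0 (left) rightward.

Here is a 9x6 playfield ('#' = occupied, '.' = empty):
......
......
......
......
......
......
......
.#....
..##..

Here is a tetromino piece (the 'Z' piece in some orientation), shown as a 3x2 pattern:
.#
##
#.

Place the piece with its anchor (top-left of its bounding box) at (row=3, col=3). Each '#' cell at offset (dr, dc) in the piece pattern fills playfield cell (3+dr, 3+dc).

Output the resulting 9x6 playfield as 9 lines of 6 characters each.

Answer: ......
......
......
....#.
...##.
...#..
......
.#....
..##..

Derivation:
Fill (3+0,3+1) = (3,4)
Fill (3+1,3+0) = (4,3)
Fill (3+1,3+1) = (4,4)
Fill (3+2,3+0) = (5,3)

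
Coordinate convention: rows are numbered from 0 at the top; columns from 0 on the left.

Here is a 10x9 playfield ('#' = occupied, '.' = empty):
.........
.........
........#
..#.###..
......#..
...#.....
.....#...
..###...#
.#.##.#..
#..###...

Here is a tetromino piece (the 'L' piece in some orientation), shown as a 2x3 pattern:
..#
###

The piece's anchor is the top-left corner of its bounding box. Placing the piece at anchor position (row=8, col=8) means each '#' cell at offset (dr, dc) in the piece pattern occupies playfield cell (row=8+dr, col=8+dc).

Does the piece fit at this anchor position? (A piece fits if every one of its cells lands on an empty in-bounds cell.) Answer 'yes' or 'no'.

Answer: no

Derivation:
Check each piece cell at anchor (8, 8):
  offset (0,2) -> (8,10): out of bounds -> FAIL
  offset (1,0) -> (9,8): empty -> OK
  offset (1,1) -> (9,9): out of bounds -> FAIL
  offset (1,2) -> (9,10): out of bounds -> FAIL
All cells valid: no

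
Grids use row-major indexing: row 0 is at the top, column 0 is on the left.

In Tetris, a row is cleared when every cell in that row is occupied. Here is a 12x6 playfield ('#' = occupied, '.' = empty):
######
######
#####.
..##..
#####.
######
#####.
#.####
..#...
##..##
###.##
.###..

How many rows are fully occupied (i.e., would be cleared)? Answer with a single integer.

Answer: 3

Derivation:
Check each row:
  row 0: 0 empty cells -> FULL (clear)
  row 1: 0 empty cells -> FULL (clear)
  row 2: 1 empty cell -> not full
  row 3: 4 empty cells -> not full
  row 4: 1 empty cell -> not full
  row 5: 0 empty cells -> FULL (clear)
  row 6: 1 empty cell -> not full
  row 7: 1 empty cell -> not full
  row 8: 5 empty cells -> not full
  row 9: 2 empty cells -> not full
  row 10: 1 empty cell -> not full
  row 11: 3 empty cells -> not full
Total rows cleared: 3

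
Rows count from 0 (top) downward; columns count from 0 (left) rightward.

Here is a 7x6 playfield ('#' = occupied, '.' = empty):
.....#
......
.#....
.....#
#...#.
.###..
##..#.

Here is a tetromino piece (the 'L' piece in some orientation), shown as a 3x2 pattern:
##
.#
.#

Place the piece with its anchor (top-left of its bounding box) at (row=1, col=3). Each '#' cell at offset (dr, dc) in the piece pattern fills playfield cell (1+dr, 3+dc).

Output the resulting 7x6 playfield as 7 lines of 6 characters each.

Fill (1+0,3+0) = (1,3)
Fill (1+0,3+1) = (1,4)
Fill (1+1,3+1) = (2,4)
Fill (1+2,3+1) = (3,4)

Answer: .....#
...##.
.#..#.
....##
#...#.
.###..
##..#.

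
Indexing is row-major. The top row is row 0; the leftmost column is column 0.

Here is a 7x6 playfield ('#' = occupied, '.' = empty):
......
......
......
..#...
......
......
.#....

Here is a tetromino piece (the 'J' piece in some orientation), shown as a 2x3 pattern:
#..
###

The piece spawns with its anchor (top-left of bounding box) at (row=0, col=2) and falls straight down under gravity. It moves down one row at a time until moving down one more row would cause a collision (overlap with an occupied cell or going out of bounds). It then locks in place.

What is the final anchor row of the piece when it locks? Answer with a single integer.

Spawn at (row=0, col=2). Try each row:
  row 0: fits
  row 1: fits
  row 2: blocked -> lock at row 1

Answer: 1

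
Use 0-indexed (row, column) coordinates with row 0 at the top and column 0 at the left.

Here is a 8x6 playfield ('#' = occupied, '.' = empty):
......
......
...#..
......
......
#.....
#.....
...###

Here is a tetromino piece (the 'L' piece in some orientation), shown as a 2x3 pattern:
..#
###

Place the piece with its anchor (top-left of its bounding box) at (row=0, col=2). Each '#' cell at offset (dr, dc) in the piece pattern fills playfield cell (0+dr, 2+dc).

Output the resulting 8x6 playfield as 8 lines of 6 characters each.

Answer: ....#.
..###.
...#..
......
......
#.....
#.....
...###

Derivation:
Fill (0+0,2+2) = (0,4)
Fill (0+1,2+0) = (1,2)
Fill (0+1,2+1) = (1,3)
Fill (0+1,2+2) = (1,4)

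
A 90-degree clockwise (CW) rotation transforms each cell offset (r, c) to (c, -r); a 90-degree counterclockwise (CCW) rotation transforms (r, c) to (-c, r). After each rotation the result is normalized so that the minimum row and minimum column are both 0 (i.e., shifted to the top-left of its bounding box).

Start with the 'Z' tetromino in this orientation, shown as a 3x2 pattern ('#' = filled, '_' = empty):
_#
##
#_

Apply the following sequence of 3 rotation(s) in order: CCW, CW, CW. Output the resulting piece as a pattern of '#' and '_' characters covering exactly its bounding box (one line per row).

Answer: ##_
_##

Derivation:
Start:
_#
##
#_
After rotation 1 (CCW):
##_
_##
After rotation 2 (CW):
_#
##
#_
After rotation 3 (CW):
##_
_##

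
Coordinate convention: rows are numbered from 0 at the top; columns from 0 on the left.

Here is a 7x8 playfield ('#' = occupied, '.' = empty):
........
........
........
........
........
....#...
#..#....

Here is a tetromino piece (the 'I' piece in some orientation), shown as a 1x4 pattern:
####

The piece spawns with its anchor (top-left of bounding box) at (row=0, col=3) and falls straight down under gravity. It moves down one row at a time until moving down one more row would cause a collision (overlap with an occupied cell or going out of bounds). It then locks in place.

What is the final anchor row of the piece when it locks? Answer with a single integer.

Answer: 4

Derivation:
Spawn at (row=0, col=3). Try each row:
  row 0: fits
  row 1: fits
  row 2: fits
  row 3: fits
  row 4: fits
  row 5: blocked -> lock at row 4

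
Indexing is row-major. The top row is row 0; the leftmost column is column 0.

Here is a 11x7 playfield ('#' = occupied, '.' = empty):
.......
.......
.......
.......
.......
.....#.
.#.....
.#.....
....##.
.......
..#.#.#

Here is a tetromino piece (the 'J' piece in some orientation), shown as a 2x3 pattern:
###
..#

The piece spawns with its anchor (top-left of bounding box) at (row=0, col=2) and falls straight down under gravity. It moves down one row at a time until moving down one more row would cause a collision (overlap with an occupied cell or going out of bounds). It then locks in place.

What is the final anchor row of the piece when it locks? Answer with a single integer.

Spawn at (row=0, col=2). Try each row:
  row 0: fits
  row 1: fits
  row 2: fits
  row 3: fits
  row 4: fits
  row 5: fits
  row 6: fits
  row 7: blocked -> lock at row 6

Answer: 6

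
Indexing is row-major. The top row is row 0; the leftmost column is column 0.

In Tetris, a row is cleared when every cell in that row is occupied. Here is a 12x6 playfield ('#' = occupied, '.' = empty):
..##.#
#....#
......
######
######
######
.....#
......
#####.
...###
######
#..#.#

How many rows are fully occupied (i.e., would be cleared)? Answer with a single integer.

Answer: 4

Derivation:
Check each row:
  row 0: 3 empty cells -> not full
  row 1: 4 empty cells -> not full
  row 2: 6 empty cells -> not full
  row 3: 0 empty cells -> FULL (clear)
  row 4: 0 empty cells -> FULL (clear)
  row 5: 0 empty cells -> FULL (clear)
  row 6: 5 empty cells -> not full
  row 7: 6 empty cells -> not full
  row 8: 1 empty cell -> not full
  row 9: 3 empty cells -> not full
  row 10: 0 empty cells -> FULL (clear)
  row 11: 3 empty cells -> not full
Total rows cleared: 4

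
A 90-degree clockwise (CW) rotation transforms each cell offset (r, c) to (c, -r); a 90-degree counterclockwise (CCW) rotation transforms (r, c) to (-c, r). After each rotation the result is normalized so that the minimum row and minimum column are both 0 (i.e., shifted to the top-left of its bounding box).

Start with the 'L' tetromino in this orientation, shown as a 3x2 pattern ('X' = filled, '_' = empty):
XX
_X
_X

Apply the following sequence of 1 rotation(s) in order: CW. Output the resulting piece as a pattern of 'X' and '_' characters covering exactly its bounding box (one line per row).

Start:
XX
_X
_X
After rotation 1 (CW):
__X
XXX

Answer: __X
XXX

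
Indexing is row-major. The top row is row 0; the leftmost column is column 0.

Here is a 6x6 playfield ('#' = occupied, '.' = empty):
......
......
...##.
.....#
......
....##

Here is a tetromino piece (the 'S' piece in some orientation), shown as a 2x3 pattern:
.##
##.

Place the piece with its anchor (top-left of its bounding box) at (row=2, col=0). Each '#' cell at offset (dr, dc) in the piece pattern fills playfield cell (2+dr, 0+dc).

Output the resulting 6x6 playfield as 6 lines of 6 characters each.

Fill (2+0,0+1) = (2,1)
Fill (2+0,0+2) = (2,2)
Fill (2+1,0+0) = (3,0)
Fill (2+1,0+1) = (3,1)

Answer: ......
......
.####.
##...#
......
....##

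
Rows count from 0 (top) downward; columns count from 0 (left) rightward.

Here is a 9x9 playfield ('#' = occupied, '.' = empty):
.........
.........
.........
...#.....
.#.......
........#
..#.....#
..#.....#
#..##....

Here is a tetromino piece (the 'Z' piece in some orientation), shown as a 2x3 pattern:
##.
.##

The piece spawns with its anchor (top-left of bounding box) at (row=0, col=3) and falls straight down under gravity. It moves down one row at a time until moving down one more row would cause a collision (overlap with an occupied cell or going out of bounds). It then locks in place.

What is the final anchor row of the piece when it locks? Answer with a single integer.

Answer: 2

Derivation:
Spawn at (row=0, col=3). Try each row:
  row 0: fits
  row 1: fits
  row 2: fits
  row 3: blocked -> lock at row 2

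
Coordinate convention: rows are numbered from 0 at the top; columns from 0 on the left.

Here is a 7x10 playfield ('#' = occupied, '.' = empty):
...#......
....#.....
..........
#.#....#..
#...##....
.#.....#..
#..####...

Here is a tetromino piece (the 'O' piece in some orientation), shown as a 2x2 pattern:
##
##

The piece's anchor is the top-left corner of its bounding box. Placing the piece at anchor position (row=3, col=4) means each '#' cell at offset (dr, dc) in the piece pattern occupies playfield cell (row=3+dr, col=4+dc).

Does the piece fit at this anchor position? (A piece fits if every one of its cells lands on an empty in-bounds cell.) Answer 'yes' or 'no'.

Check each piece cell at anchor (3, 4):
  offset (0,0) -> (3,4): empty -> OK
  offset (0,1) -> (3,5): empty -> OK
  offset (1,0) -> (4,4): occupied ('#') -> FAIL
  offset (1,1) -> (4,5): occupied ('#') -> FAIL
All cells valid: no

Answer: no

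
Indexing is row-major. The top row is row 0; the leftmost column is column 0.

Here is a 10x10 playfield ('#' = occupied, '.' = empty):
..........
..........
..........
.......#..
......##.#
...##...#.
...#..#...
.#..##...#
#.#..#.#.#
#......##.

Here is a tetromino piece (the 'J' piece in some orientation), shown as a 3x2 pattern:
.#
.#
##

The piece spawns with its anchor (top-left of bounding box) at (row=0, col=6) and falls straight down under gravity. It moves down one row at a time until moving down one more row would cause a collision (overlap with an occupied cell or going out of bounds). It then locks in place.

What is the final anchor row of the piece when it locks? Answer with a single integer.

Answer: 0

Derivation:
Spawn at (row=0, col=6). Try each row:
  row 0: fits
  row 1: blocked -> lock at row 0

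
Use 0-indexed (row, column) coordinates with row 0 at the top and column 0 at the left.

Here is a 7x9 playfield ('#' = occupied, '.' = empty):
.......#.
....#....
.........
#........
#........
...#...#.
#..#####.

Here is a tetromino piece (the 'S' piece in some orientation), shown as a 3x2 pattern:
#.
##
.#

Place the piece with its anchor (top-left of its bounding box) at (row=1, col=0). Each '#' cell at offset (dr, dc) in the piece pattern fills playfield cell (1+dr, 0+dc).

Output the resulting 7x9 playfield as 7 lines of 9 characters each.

Fill (1+0,0+0) = (1,0)
Fill (1+1,0+0) = (2,0)
Fill (1+1,0+1) = (2,1)
Fill (1+2,0+1) = (3,1)

Answer: .......#.
#...#....
##.......
##.......
#........
...#...#.
#..#####.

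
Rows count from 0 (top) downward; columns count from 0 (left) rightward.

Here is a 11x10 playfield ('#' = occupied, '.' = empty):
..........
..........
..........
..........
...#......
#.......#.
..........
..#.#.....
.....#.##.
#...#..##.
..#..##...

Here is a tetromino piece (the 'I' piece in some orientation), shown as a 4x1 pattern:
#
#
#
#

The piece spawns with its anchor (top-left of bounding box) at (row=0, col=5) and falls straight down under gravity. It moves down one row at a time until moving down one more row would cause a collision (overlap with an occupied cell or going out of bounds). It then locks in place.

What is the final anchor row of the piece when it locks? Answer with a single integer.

Answer: 4

Derivation:
Spawn at (row=0, col=5). Try each row:
  row 0: fits
  row 1: fits
  row 2: fits
  row 3: fits
  row 4: fits
  row 5: blocked -> lock at row 4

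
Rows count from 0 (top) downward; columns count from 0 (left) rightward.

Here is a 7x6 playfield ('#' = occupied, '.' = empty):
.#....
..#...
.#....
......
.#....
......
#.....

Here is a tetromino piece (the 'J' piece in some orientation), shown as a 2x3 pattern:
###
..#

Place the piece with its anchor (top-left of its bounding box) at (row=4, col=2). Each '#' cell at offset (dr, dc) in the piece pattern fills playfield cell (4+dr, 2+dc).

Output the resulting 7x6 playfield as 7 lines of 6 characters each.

Fill (4+0,2+0) = (4,2)
Fill (4+0,2+1) = (4,3)
Fill (4+0,2+2) = (4,4)
Fill (4+1,2+2) = (5,4)

Answer: .#....
..#...
.#....
......
.####.
....#.
#.....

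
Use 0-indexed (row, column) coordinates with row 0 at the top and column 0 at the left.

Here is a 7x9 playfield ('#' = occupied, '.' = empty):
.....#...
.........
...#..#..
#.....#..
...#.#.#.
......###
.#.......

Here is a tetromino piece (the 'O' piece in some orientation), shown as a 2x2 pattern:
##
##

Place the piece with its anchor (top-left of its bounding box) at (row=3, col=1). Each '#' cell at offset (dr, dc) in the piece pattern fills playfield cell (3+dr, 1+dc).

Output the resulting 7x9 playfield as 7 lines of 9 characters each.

Answer: .....#...
.........
...#..#..
###...#..
.###.#.#.
......###
.#.......

Derivation:
Fill (3+0,1+0) = (3,1)
Fill (3+0,1+1) = (3,2)
Fill (3+1,1+0) = (4,1)
Fill (3+1,1+1) = (4,2)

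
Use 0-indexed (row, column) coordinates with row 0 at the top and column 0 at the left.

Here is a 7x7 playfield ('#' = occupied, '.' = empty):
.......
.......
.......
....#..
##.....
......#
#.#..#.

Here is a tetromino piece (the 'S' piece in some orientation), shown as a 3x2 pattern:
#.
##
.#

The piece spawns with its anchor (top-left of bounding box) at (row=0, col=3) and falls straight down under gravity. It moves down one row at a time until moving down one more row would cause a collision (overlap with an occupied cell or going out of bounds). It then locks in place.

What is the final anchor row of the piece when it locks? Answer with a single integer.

Spawn at (row=0, col=3). Try each row:
  row 0: fits
  row 1: blocked -> lock at row 0

Answer: 0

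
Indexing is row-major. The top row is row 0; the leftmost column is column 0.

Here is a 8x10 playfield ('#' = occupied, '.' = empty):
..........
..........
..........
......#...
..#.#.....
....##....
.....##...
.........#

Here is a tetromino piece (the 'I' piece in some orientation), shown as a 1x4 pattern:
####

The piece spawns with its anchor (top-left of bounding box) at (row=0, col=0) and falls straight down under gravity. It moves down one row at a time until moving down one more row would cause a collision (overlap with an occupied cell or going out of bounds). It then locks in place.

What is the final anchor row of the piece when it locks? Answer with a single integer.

Spawn at (row=0, col=0). Try each row:
  row 0: fits
  row 1: fits
  row 2: fits
  row 3: fits
  row 4: blocked -> lock at row 3

Answer: 3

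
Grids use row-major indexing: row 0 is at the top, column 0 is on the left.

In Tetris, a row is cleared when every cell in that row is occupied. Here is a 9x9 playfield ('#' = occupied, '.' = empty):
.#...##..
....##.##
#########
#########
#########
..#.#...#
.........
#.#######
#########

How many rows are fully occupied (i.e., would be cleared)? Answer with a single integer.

Answer: 4

Derivation:
Check each row:
  row 0: 6 empty cells -> not full
  row 1: 5 empty cells -> not full
  row 2: 0 empty cells -> FULL (clear)
  row 3: 0 empty cells -> FULL (clear)
  row 4: 0 empty cells -> FULL (clear)
  row 5: 6 empty cells -> not full
  row 6: 9 empty cells -> not full
  row 7: 1 empty cell -> not full
  row 8: 0 empty cells -> FULL (clear)
Total rows cleared: 4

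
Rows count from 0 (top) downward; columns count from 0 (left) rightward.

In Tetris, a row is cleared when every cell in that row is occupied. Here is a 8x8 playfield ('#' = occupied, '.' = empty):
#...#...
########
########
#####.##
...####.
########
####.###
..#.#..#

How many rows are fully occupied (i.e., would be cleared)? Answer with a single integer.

Answer: 3

Derivation:
Check each row:
  row 0: 6 empty cells -> not full
  row 1: 0 empty cells -> FULL (clear)
  row 2: 0 empty cells -> FULL (clear)
  row 3: 1 empty cell -> not full
  row 4: 4 empty cells -> not full
  row 5: 0 empty cells -> FULL (clear)
  row 6: 1 empty cell -> not full
  row 7: 5 empty cells -> not full
Total rows cleared: 3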